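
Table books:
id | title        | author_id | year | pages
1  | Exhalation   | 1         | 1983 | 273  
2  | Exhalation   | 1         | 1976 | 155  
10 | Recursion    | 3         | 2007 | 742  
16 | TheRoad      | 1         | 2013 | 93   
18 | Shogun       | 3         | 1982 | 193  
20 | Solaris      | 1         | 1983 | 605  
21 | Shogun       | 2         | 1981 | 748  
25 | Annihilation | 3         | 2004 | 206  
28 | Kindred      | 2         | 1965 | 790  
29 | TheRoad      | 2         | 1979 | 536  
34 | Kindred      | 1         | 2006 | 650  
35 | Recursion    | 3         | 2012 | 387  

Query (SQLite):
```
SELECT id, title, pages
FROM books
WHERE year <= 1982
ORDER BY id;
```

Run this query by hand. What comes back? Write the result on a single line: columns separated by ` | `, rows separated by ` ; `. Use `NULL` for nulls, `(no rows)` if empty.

year <= 1982: ids {2, 18, 21, 28, 29}

2 | Exhalation | 155 ; 18 | Shogun | 193 ; 21 | Shogun | 748 ; 28 | Kindred | 790 ; 29 | TheRoad | 536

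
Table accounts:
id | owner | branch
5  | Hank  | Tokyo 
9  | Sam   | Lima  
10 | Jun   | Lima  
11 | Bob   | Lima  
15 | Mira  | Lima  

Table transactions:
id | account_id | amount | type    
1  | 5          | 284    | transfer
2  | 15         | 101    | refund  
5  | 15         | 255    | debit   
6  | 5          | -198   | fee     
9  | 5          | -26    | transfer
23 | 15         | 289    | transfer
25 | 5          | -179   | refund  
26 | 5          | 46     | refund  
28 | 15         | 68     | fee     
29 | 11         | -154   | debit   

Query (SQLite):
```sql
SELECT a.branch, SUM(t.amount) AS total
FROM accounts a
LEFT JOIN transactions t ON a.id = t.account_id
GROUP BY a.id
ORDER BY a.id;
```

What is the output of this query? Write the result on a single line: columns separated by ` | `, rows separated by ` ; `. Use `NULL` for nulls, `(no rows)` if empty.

LEFT JOIN keeps every accounts row; unmatched ones get NULL for transactions columns.
Group by accounts.id and compute SUM(t.amount). SUM over an all-NULL group is NULL.
  5: ids {1, 6, 9, 25, 26} → SUM(t.amount)=-73
  9: ids {—} → SUM(t.amount)=NULL
  10: ids {—} → SUM(t.amount)=NULL
  11: ids {29} → SUM(t.amount)=-154
  15: ids {2, 5, 23, 28} → SUM(t.amount)=713

Tokyo | -73 ; Lima | NULL ; Lima | NULL ; Lima | -154 ; Lima | 713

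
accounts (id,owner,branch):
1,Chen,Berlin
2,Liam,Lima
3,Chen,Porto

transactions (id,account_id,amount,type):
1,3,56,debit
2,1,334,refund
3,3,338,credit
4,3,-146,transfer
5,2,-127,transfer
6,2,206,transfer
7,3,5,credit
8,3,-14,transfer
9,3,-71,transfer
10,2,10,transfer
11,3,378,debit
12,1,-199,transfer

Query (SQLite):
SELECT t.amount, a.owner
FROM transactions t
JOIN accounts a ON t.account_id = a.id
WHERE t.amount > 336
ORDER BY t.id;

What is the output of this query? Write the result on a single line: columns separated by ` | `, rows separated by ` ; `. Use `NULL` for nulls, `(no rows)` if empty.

338 | Chen ; 378 | Chen

Each transactions row matches the accounts row where account_id = accounts.id.
Then keep rows with t.amount > 336.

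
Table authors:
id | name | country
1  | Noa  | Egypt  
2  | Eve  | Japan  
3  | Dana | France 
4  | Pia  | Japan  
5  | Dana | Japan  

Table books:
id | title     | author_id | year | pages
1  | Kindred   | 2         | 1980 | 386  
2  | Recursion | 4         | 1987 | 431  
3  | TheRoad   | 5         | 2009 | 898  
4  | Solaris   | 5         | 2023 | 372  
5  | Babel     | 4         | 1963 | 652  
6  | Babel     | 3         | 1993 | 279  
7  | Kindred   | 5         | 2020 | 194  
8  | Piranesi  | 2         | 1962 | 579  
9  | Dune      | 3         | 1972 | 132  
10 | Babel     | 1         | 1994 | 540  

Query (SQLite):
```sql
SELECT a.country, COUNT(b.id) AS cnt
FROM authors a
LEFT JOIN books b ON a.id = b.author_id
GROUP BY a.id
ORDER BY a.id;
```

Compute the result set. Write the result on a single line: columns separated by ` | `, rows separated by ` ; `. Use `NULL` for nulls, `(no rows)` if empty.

Egypt | 1 ; Japan | 2 ; France | 2 ; Japan | 2 ; Japan | 3

LEFT JOIN keeps every authors row; unmatched ones get NULL for books columns.
Group by authors.id and compute COUNT(b.id). COUNT(col) of an all-NULL group is 0.
  1: ids {10} → COUNT(b.id)=1
  2: ids {1, 8} → COUNT(b.id)=2
  3: ids {6, 9} → COUNT(b.id)=2
  4: ids {2, 5} → COUNT(b.id)=2
  5: ids {3, 4, 7} → COUNT(b.id)=3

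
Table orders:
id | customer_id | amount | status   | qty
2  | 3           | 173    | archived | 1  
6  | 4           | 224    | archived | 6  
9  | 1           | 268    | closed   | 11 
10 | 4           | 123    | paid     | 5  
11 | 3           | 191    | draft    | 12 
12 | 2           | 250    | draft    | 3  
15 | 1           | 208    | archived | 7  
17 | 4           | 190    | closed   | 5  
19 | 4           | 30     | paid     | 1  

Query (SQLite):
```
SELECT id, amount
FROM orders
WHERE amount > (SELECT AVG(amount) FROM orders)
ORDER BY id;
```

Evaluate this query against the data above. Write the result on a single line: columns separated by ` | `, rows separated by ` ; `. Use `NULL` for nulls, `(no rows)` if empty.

6 | 224 ; 9 | 268 ; 11 | 191 ; 12 | 250 ; 15 | 208 ; 17 | 190

Scalar subquery: AVG(amount) over all orders rows = 184.111111 (≈; comparison uses full precision).
Keep rows where amount > that value.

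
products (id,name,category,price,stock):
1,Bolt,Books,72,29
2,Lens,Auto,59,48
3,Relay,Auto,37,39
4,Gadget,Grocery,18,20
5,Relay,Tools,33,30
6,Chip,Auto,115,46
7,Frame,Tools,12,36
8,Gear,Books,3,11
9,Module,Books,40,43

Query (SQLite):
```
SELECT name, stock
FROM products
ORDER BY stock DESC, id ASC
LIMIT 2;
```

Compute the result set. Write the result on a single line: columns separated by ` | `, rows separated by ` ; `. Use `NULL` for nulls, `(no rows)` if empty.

Lens | 48 ; Chip | 46

Sort by stock desc, tiebreak id asc: (48, id=2), (46, id=6), (43, id=9), (39, id=3), (36, id=7) …. Take first 2.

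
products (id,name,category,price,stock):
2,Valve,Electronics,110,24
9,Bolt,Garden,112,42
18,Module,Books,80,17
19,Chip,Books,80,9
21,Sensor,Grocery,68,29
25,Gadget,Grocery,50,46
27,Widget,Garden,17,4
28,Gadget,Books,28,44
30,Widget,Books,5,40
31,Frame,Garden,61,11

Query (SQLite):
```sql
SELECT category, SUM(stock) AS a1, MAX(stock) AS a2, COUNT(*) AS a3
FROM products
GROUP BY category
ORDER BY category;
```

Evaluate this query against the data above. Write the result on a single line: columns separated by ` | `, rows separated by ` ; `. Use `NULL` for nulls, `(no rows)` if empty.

Group products by category.
Per group compute: SUM(stock), MAX(stock), COUNT(*).
  Books: ids {18, 19, 28, 30} → SUM(stock)=110, MAX(stock)=44, COUNT(*)=4
  Electronics: ids {2} → SUM(stock)=24, MAX(stock)=24, COUNT(*)=1
  Garden: ids {9, 27, 31} → SUM(stock)=57, MAX(stock)=42, COUNT(*)=3
  Grocery: ids {21, 25} → SUM(stock)=75, MAX(stock)=46, COUNT(*)=2

Books | 110 | 44 | 4 ; Electronics | 24 | 24 | 1 ; Garden | 57 | 42 | 3 ; Grocery | 75 | 46 | 2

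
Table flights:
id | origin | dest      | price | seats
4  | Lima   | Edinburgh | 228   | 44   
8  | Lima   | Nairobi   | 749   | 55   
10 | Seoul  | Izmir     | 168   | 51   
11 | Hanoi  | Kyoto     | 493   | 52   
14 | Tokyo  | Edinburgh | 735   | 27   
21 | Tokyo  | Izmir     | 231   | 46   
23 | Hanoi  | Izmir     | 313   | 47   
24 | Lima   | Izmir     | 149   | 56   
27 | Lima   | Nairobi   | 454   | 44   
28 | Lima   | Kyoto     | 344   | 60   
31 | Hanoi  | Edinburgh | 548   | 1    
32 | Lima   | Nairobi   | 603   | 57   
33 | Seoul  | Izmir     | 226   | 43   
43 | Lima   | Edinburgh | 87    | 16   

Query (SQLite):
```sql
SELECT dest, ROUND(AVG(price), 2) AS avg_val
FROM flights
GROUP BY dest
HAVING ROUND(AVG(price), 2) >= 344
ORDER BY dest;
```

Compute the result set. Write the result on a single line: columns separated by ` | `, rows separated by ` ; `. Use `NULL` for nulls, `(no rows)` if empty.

Edinburgh | 399.5 ; Kyoto | 418.5 ; Nairobi | 602

Partition flights by dest; compute ROUND(AVG(price), 2) within each group.
HAVING: keep groups where ROUND(AVG(price), 2) >= 344.
  Edinburgh: ids {4, 14, 31, 43} → ROUND(AVG(price), 2)=399.5
  Izmir: ids {10, 21, 23, 24, 33} → ROUND(AVG(price), 2)=217.4
  Kyoto: ids {11, 28} → ROUND(AVG(price), 2)=418.5
  Nairobi: ids {8, 27, 32} → ROUND(AVG(price), 2)=602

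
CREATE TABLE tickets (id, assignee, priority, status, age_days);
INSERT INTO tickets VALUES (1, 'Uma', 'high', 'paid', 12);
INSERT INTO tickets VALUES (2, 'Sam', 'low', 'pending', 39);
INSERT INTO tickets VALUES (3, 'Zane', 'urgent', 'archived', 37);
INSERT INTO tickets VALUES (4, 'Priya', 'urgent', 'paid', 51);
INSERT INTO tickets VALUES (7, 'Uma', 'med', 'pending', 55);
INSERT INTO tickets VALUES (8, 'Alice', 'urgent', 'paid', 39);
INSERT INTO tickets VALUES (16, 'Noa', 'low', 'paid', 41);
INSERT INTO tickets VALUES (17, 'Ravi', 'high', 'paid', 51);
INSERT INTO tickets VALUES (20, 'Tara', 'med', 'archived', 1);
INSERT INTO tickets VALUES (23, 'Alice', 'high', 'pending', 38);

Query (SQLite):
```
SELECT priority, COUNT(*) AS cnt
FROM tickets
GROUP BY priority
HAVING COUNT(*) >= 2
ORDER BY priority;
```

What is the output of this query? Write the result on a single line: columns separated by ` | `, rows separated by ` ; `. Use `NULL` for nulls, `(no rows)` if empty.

high | 3 ; low | 2 ; med | 2 ; urgent | 3

Partition tickets by priority; compute COUNT(*) within each group.
HAVING: keep groups with count ≥ 2.
  high: ids {1, 17, 23} → COUNT(*)=3
  low: ids {2, 16} → COUNT(*)=2
  med: ids {7, 20} → COUNT(*)=2
  urgent: ids {3, 4, 8} → COUNT(*)=3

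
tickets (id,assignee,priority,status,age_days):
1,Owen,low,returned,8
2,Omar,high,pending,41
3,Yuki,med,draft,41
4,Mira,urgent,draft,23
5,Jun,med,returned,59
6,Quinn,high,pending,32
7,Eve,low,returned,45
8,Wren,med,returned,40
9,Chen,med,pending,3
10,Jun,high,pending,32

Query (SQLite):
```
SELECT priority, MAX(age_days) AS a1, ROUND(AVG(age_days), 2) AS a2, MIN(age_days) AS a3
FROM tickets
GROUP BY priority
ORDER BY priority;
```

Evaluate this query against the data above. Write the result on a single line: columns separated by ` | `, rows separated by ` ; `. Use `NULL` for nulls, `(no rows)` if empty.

Group tickets by priority.
Per group compute: MAX(age_days), ROUND(AVG(age_days), 2), MIN(age_days).
  high: ids {2, 6, 10} → MAX(age_days)=41, ROUND(AVG(age_days), 2)=35, MIN(age_days)=32
  low: ids {1, 7} → MAX(age_days)=45, ROUND(AVG(age_days), 2)=26.5, MIN(age_days)=8
  med: ids {3, 5, 8, 9} → MAX(age_days)=59, ROUND(AVG(age_days), 2)=35.75, MIN(age_days)=3
  urgent: ids {4} → MAX(age_days)=23, ROUND(AVG(age_days), 2)=23, MIN(age_days)=23

high | 41 | 35 | 32 ; low | 45 | 26.5 | 8 ; med | 59 | 35.75 | 3 ; urgent | 23 | 23 | 23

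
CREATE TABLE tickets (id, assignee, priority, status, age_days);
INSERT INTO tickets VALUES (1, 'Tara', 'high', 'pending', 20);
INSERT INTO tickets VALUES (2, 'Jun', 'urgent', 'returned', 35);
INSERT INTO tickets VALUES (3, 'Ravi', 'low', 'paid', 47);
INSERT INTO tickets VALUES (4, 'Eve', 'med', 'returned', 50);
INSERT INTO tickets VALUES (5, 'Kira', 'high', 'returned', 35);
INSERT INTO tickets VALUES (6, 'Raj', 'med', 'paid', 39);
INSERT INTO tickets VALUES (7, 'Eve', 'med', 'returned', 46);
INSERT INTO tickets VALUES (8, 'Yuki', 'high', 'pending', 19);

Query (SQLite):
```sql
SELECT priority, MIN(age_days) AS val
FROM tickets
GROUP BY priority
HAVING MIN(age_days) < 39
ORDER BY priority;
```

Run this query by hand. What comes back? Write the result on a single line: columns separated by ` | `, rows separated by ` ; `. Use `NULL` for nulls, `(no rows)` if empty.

Partition tickets by priority; compute MIN(age_days) within each group.
HAVING: keep groups where MIN(age_days) < 39.
  high: ids {1, 5, 8} → MIN(age_days)=19
  low: ids {3} → MIN(age_days)=47
  med: ids {4, 6, 7} → MIN(age_days)=39
  urgent: ids {2} → MIN(age_days)=35

high | 19 ; urgent | 35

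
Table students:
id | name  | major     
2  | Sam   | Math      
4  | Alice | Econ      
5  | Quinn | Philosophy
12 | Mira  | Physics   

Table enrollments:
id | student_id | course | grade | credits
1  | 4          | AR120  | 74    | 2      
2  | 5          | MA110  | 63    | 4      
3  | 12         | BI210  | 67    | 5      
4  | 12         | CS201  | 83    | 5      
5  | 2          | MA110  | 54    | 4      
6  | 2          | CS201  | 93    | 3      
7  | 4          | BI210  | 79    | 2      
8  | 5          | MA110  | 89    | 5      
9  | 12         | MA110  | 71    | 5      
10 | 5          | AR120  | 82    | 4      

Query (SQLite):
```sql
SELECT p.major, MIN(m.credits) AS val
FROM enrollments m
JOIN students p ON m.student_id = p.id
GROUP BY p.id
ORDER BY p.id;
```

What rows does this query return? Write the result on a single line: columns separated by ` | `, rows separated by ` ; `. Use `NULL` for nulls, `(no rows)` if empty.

Math | 3 ; Econ | 2 ; Philosophy | 4 ; Physics | 5

Join each enrollments row to its students via student_id.
Group joined rows by students.id; compute MIN(m.credits) per group.
  2: ids {5, 6} → MIN(m.credits)=3
  4: ids {1, 7} → MIN(m.credits)=2
  5: ids {2, 8, 10} → MIN(m.credits)=4
  12: ids {3, 4, 9} → MIN(m.credits)=5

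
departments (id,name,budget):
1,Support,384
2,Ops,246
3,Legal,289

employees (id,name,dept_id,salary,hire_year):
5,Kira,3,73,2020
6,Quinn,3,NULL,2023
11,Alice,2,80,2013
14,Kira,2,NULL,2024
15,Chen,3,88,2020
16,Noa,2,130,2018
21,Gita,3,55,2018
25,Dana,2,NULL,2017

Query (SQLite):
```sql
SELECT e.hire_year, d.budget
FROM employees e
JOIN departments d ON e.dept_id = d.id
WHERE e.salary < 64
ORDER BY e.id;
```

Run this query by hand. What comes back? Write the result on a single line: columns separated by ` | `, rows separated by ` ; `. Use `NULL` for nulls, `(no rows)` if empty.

2018 | 289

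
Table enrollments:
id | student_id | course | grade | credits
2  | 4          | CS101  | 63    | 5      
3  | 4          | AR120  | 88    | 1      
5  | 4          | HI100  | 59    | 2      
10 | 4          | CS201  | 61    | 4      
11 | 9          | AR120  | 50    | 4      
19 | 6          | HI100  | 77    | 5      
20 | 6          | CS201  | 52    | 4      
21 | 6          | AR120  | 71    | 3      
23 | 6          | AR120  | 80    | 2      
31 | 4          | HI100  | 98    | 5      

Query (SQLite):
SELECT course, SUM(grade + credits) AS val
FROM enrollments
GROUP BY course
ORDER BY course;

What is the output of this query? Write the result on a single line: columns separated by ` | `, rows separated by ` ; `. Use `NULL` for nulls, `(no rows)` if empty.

AR120 | 299 ; CS101 | 68 ; CS201 | 121 ; HI100 | 246

For each row compute grade + credits.
Group by course; take SUM of the expression per group.
  AR120: ids {3, 11, 21, 23} → SUM(grade + credits)=299
  CS101: ids {2} → SUM(grade + credits)=68
  CS201: ids {10, 20} → SUM(grade + credits)=121
  HI100: ids {5, 19, 31} → SUM(grade + credits)=246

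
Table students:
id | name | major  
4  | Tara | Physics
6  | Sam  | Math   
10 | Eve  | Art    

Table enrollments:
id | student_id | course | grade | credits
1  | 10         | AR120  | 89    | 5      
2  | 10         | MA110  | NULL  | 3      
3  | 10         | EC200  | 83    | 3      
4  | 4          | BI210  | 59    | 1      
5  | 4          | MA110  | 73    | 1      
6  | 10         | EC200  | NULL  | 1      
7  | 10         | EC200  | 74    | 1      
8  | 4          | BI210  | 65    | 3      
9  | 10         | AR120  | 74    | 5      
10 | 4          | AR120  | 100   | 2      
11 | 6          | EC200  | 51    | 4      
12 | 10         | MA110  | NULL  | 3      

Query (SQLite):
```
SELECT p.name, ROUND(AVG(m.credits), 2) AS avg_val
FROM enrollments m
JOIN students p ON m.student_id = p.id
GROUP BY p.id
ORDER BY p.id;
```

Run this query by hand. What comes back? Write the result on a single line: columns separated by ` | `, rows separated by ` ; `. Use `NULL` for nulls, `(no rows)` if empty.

Tara | 1.75 ; Sam | 4 ; Eve | 3

Join each enrollments row to its students via student_id.
Group joined rows by students.id; compute ROUND(AVG(m.credits), 2) per group.
  4: ids {4, 5, 8, 10} → ROUND(AVG(m.credits), 2)=1.75
  6: ids {11} → ROUND(AVG(m.credits), 2)=4
  10: ids {1, 2, 3, 6, 7, 9, 12} → ROUND(AVG(m.credits), 2)=3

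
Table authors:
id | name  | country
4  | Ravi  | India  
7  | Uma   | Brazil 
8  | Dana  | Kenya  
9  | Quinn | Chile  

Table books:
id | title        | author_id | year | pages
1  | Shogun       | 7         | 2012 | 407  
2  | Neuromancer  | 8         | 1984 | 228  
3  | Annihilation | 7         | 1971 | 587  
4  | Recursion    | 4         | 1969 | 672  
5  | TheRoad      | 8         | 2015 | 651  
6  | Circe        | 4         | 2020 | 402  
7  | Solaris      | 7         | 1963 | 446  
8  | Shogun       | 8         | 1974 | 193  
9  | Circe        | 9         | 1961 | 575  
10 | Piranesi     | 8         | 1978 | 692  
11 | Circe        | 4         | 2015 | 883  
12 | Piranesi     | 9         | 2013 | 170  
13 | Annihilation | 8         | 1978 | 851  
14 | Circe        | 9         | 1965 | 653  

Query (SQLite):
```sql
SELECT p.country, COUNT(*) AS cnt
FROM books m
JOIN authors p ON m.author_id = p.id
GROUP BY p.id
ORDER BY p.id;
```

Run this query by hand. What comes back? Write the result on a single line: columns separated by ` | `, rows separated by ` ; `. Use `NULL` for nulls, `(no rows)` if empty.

Join each books row to its authors via author_id.
Group joined rows by authors.id; compute COUNT(*) per group.
  4: ids {4, 6, 11} → COUNT(*)=3
  7: ids {1, 3, 7} → COUNT(*)=3
  8: ids {2, 5, 8, 10, 13} → COUNT(*)=5
  9: ids {9, 12, 14} → COUNT(*)=3

India | 3 ; Brazil | 3 ; Kenya | 5 ; Chile | 3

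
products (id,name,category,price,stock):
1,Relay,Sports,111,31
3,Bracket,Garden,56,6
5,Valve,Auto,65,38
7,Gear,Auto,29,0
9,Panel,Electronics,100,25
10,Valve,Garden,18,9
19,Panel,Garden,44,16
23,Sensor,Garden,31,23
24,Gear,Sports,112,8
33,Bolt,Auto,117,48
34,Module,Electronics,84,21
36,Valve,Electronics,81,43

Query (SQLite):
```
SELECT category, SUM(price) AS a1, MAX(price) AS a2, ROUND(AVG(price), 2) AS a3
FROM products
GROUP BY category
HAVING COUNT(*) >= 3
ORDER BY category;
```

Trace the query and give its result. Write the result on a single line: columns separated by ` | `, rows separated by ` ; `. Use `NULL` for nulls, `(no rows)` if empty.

Group products by category.
Per group compute: SUM(price), MAX(price), ROUND(AVG(price), 2).
HAVING: drop groups with fewer than 3 rows.
  Auto: ids {5, 7, 33} → SUM(price)=211, MAX(price)=117, ROUND(AVG(price), 2)=70.33
  Electronics: ids {9, 34, 36} → SUM(price)=265, MAX(price)=100, ROUND(AVG(price), 2)=88.33
  Garden: ids {3, 10, 19, 23} → SUM(price)=149, MAX(price)=56, ROUND(AVG(price), 2)=37.25
  Sports: ids {1, 24} → SUM(price)=223, MAX(price)=112, ROUND(AVG(price), 2)=111.5

Auto | 211 | 117 | 70.33 ; Electronics | 265 | 100 | 88.33 ; Garden | 149 | 56 | 37.25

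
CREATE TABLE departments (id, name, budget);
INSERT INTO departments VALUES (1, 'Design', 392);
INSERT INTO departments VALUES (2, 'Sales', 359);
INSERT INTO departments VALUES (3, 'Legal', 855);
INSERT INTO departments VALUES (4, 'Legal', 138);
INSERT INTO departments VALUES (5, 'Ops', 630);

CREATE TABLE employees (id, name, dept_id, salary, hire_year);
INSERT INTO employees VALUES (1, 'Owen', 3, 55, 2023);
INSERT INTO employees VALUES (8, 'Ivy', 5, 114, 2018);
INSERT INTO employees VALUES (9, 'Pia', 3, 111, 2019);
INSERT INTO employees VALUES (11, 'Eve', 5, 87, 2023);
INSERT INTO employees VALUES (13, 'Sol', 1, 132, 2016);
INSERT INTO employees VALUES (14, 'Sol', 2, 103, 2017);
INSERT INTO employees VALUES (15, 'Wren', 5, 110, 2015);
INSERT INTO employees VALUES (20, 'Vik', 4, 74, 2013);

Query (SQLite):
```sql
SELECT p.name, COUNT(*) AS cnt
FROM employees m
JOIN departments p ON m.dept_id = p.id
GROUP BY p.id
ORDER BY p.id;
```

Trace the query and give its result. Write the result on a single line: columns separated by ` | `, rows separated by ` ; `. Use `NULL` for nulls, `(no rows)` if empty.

Join each employees row to its departments via dept_id.
Group joined rows by departments.id; compute COUNT(*) per group.
  1: ids {13} → COUNT(*)=1
  2: ids {14} → COUNT(*)=1
  3: ids {1, 9} → COUNT(*)=2
  4: ids {20} → COUNT(*)=1
  5: ids {8, 11, 15} → COUNT(*)=3

Design | 1 ; Sales | 1 ; Legal | 2 ; Legal | 1 ; Ops | 3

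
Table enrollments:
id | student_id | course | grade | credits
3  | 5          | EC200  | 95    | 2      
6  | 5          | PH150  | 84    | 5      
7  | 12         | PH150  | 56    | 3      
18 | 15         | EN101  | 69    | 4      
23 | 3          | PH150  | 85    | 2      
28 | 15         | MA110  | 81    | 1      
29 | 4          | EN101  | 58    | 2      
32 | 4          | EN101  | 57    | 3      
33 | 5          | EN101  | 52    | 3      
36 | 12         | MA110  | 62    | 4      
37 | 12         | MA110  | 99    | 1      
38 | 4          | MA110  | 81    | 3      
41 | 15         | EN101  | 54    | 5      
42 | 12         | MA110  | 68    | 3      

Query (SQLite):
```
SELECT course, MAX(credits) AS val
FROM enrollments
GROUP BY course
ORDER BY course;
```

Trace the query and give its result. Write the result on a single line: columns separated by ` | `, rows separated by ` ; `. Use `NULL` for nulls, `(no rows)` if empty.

Partition enrollments by course; compute MAX(credits) within each group.
  EC200: ids {3} → MAX(credits)=2
  EN101: ids {18, 29, 32, 33, 41} → MAX(credits)=5
  MA110: ids {28, 36, 37, 38, 42} → MAX(credits)=4
  PH150: ids {6, 7, 23} → MAX(credits)=5

EC200 | 2 ; EN101 | 5 ; MA110 | 4 ; PH150 | 5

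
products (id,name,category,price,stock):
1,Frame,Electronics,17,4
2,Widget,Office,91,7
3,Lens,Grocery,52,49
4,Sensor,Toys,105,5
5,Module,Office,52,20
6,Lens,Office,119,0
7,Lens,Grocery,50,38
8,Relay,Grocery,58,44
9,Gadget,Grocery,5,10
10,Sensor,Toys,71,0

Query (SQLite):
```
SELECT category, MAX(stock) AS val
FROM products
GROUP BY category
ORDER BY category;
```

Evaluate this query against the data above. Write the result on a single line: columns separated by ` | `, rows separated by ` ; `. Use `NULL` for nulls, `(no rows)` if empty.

Partition products by category; compute MAX(stock) within each group.
  Electronics: ids {1} → MAX(stock)=4
  Grocery: ids {3, 7, 8, 9} → MAX(stock)=49
  Office: ids {2, 5, 6} → MAX(stock)=20
  Toys: ids {4, 10} → MAX(stock)=5

Electronics | 4 ; Grocery | 49 ; Office | 20 ; Toys | 5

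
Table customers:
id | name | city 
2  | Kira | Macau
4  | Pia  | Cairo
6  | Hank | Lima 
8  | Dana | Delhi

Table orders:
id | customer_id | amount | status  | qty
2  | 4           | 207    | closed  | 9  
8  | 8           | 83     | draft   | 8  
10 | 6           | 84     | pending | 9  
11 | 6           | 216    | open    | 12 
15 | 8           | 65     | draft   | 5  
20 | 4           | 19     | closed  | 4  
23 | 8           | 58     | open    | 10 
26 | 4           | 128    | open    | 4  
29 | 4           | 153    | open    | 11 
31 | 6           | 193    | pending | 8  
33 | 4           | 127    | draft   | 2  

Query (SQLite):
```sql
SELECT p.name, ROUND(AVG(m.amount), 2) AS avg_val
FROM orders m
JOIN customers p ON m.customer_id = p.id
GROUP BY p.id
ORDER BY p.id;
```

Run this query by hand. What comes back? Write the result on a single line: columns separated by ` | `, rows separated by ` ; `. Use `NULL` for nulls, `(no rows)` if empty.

Join each orders row to its customers via customer_id.
Group joined rows by customers.id; compute ROUND(AVG(m.amount), 2) per group.
  4: ids {2, 20, 26, 29, 33} → ROUND(AVG(m.amount), 2)=126.8
  6: ids {10, 11, 31} → ROUND(AVG(m.amount), 2)=164.33
  8: ids {8, 15, 23} → ROUND(AVG(m.amount), 2)=68.67

Pia | 126.8 ; Hank | 164.33 ; Dana | 68.67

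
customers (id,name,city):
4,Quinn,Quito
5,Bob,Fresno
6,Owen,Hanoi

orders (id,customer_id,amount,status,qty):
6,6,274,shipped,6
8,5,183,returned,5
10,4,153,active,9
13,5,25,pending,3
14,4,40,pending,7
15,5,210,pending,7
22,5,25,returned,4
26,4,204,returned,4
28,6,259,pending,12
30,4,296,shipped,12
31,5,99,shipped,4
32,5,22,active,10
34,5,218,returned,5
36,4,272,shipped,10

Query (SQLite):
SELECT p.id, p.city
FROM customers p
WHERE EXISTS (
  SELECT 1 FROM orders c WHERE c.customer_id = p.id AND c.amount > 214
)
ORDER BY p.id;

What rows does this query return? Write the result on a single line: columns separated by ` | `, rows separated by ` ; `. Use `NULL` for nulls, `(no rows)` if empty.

4 | Quito ; 5 | Fresno ; 6 | Hanoi

For each customers row, check whether any orders with matching customer_id has amount > 214.
Keep rows where that is true.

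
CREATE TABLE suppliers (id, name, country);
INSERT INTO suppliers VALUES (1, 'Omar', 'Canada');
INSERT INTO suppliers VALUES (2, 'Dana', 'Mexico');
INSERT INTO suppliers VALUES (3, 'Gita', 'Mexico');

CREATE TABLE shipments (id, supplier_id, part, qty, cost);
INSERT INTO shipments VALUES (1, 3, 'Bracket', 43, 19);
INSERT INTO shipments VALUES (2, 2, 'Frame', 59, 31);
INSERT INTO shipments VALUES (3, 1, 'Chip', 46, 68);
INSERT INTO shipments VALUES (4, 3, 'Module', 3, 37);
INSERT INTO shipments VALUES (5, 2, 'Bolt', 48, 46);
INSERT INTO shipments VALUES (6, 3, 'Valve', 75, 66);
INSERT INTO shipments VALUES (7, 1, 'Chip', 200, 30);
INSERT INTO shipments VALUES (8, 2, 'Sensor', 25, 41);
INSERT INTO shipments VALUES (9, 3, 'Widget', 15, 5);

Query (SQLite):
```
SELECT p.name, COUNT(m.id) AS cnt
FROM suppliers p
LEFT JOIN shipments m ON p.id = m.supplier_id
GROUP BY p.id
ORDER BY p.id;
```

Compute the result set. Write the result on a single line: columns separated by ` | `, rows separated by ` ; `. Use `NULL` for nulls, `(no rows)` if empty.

Omar | 2 ; Dana | 3 ; Gita | 4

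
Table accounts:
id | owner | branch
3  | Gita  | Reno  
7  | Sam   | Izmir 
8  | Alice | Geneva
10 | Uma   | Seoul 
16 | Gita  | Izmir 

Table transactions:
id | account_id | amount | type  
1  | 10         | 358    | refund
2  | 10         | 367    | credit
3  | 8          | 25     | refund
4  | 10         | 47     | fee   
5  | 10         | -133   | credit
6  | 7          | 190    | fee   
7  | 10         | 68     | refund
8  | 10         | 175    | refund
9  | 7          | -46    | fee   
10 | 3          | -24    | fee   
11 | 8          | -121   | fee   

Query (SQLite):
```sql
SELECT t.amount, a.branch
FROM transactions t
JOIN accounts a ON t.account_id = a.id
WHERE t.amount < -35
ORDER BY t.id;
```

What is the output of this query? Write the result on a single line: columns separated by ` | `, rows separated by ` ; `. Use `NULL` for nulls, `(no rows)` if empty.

Each transactions row matches the accounts row where account_id = accounts.id.
Then keep rows with t.amount < -35.

-133 | Seoul ; -46 | Izmir ; -121 | Geneva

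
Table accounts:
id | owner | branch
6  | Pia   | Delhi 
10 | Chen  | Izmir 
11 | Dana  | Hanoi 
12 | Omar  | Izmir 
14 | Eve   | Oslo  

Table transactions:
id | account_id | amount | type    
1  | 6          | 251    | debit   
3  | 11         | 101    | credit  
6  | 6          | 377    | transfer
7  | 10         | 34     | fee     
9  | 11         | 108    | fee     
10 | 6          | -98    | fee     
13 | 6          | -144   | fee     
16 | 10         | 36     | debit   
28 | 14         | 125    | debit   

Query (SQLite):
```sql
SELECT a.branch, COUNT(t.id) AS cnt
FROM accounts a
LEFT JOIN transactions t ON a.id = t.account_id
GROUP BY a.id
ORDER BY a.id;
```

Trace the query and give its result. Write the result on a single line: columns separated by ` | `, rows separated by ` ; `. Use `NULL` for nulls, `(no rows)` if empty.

Delhi | 4 ; Izmir | 2 ; Hanoi | 2 ; Izmir | 0 ; Oslo | 1

LEFT JOIN keeps every accounts row; unmatched ones get NULL for transactions columns.
Group by accounts.id and compute COUNT(t.id). COUNT(col) of an all-NULL group is 0.
  6: ids {1, 6, 10, 13} → COUNT(t.id)=4
  10: ids {7, 16} → COUNT(t.id)=2
  11: ids {3, 9} → COUNT(t.id)=2
  12: ids {—} → COUNT(t.id)=0
  14: ids {28} → COUNT(t.id)=1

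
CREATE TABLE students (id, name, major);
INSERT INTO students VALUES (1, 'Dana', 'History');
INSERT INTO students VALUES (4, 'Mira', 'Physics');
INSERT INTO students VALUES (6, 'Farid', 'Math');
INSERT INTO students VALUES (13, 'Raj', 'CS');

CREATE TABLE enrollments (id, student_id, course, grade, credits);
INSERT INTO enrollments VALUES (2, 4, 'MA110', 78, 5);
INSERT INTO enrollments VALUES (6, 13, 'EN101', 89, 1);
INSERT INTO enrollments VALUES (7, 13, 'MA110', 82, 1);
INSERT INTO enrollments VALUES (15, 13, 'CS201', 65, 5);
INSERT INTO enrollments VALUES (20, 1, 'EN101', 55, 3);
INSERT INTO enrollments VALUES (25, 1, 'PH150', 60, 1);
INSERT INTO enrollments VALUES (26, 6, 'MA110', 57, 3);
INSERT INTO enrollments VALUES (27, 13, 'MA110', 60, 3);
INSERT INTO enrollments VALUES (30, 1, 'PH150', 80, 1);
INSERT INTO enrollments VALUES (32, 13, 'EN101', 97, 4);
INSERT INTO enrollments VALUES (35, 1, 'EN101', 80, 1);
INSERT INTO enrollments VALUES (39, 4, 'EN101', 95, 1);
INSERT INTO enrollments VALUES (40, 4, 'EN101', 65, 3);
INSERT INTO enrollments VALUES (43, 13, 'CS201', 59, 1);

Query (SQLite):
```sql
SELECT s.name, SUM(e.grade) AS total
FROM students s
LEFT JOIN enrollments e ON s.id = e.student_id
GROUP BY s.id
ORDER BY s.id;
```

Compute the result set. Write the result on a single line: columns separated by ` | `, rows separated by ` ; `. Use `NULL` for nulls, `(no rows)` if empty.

LEFT JOIN keeps every students row; unmatched ones get NULL for enrollments columns.
Group by students.id and compute SUM(e.grade). SUM over an all-NULL group is NULL.
  1: ids {20, 25, 30, 35} → SUM(e.grade)=275
  4: ids {2, 39, 40} → SUM(e.grade)=238
  6: ids {26} → SUM(e.grade)=57
  13: ids {6, 7, 15, 27, 32, 43} → SUM(e.grade)=452

Dana | 275 ; Mira | 238 ; Farid | 57 ; Raj | 452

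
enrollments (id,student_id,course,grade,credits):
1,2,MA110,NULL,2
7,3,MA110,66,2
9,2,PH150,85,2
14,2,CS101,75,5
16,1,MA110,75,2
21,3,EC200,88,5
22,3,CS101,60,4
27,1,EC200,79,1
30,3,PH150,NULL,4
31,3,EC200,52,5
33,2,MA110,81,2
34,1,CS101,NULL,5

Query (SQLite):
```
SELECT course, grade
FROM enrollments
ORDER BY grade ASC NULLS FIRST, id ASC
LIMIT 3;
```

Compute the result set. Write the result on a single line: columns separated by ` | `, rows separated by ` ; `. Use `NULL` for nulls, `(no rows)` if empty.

Sort by grade asc, tiebreak id asc: (NULL, id=1), (NULL, id=30), (NULL, id=34), (52, id=31), (60, id=22), (66, id=7) …. Take first 3.
NULLS FIRST: NULL grade rows go before all non-NULL rows (among themselves ordered by id asc).

MA110 | NULL ; PH150 | NULL ; CS101 | NULL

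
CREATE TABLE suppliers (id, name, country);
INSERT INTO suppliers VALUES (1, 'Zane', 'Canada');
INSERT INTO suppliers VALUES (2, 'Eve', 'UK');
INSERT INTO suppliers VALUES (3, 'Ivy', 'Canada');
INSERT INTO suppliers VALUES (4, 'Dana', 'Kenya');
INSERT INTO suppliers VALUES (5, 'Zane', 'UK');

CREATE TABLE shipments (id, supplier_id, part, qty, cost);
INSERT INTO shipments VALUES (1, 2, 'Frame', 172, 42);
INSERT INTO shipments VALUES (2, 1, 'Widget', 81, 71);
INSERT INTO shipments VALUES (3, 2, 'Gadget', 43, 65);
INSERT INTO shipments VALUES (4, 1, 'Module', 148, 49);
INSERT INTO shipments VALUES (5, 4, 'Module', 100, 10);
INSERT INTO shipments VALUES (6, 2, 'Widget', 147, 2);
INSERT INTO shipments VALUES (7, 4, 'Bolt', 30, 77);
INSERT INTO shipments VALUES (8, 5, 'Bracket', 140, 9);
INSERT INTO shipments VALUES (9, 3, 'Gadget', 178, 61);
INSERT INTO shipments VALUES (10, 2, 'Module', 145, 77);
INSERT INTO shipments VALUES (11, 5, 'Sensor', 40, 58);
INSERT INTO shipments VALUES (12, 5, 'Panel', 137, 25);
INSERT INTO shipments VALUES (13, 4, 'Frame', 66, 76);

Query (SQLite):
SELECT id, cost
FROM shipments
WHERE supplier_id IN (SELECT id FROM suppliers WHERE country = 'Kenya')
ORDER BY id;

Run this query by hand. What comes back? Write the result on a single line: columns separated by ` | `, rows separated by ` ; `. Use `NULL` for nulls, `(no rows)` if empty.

Inner query: suppliers.id where country = 'Kenya'.
Outer: keep shipments rows whose supplier_id is in that set.
Inner query → {4}

5 | 10 ; 7 | 77 ; 13 | 76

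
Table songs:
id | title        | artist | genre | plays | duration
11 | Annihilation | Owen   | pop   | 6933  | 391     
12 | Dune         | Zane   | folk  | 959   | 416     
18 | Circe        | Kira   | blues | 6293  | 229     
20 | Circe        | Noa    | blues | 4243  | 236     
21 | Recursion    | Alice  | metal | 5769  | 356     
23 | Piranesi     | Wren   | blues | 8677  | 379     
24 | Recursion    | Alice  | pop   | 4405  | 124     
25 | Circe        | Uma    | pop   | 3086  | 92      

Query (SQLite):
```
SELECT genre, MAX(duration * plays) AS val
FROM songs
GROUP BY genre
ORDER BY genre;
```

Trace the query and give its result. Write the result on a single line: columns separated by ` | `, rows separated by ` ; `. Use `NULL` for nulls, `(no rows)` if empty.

blues | 3288583 ; folk | 398944 ; metal | 2053764 ; pop | 2710803

For each row compute duration * plays.
Group by genre; take MAX of the expression per group.
  blues: ids {18, 20, 23} → MAX(duration * plays)=3288583
  folk: ids {12} → MAX(duration * plays)=398944
  metal: ids {21} → MAX(duration * plays)=2053764
  pop: ids {11, 24, 25} → MAX(duration * plays)=2710803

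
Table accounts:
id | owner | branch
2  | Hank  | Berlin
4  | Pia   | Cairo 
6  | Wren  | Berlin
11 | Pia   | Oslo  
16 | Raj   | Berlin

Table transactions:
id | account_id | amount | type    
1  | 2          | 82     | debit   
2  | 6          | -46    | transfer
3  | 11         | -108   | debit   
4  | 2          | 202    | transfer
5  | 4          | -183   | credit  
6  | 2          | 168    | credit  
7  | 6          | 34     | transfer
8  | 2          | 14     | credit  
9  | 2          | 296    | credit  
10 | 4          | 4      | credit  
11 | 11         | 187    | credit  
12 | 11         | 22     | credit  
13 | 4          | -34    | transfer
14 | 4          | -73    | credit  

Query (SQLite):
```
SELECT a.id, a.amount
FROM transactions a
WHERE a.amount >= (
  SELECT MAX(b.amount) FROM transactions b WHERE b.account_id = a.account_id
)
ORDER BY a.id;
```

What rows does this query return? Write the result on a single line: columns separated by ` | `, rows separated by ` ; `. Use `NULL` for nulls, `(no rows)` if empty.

For each transactions row a, compute MAX(amount) over rows sharing a.account_id.
Keep row a if a.amount >= that per-group MAX.
  account_id=2: MAX(amount) = 296
  account_id=4: MAX(amount) = 4
  account_id=6: MAX(amount) = 34
  account_id=11: MAX(amount) = 187

7 | 34 ; 9 | 296 ; 10 | 4 ; 11 | 187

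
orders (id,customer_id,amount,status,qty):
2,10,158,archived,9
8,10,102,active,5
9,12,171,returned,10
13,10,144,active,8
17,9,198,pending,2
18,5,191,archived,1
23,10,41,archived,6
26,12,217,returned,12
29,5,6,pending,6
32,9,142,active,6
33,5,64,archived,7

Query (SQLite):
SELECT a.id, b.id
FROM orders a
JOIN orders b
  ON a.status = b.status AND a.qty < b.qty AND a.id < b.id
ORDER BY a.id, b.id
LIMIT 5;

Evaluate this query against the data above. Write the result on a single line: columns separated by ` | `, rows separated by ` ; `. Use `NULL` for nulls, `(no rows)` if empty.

Pairs (a,b) with same status, a.qty < b.qty, a.id < b.id.
status groups: active:{8,13,32} archived:{2,18,23,33} pending:{17,29} returned:{9,26}
Ordered by (a.id, b.id); first 5.

8 | 13 ; 8 | 32 ; 9 | 26 ; 17 | 29 ; 18 | 23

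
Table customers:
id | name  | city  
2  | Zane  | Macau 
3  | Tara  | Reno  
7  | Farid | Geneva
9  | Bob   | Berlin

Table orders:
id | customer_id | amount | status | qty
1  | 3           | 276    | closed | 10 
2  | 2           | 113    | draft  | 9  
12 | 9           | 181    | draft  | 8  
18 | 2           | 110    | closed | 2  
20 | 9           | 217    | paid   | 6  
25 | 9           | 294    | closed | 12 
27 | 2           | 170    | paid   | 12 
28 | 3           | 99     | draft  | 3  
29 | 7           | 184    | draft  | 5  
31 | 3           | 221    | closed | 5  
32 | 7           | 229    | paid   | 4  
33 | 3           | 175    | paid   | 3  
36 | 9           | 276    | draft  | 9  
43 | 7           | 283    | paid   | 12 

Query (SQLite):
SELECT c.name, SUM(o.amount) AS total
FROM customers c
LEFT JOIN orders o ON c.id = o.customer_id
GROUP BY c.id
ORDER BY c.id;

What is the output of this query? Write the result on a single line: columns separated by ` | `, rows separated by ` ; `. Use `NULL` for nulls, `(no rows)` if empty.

Zane | 393 ; Tara | 771 ; Farid | 696 ; Bob | 968

LEFT JOIN keeps every customers row; unmatched ones get NULL for orders columns.
Group by customers.id and compute SUM(o.amount). SUM over an all-NULL group is NULL.
  2: ids {2, 18, 27} → SUM(o.amount)=393
  3: ids {1, 28, 31, 33} → SUM(o.amount)=771
  7: ids {29, 32, 43} → SUM(o.amount)=696
  9: ids {12, 20, 25, 36} → SUM(o.amount)=968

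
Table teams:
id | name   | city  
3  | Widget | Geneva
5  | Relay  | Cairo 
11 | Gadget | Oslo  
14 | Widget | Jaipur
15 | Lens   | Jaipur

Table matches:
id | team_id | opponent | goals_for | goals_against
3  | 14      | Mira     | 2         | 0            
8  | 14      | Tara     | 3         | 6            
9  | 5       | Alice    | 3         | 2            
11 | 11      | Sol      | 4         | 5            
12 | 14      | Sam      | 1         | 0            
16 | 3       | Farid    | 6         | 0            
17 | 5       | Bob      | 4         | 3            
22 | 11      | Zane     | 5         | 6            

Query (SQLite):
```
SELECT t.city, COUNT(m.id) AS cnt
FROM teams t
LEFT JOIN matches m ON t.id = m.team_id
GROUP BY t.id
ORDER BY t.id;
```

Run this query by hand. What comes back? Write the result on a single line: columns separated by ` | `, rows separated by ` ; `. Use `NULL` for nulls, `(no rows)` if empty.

Geneva | 1 ; Cairo | 2 ; Oslo | 2 ; Jaipur | 3 ; Jaipur | 0

LEFT JOIN keeps every teams row; unmatched ones get NULL for matches columns.
Group by teams.id and compute COUNT(m.id). COUNT(col) of an all-NULL group is 0.
  3: ids {16} → COUNT(m.id)=1
  5: ids {9, 17} → COUNT(m.id)=2
  11: ids {11, 22} → COUNT(m.id)=2
  14: ids {3, 8, 12} → COUNT(m.id)=3
  15: ids {—} → COUNT(m.id)=0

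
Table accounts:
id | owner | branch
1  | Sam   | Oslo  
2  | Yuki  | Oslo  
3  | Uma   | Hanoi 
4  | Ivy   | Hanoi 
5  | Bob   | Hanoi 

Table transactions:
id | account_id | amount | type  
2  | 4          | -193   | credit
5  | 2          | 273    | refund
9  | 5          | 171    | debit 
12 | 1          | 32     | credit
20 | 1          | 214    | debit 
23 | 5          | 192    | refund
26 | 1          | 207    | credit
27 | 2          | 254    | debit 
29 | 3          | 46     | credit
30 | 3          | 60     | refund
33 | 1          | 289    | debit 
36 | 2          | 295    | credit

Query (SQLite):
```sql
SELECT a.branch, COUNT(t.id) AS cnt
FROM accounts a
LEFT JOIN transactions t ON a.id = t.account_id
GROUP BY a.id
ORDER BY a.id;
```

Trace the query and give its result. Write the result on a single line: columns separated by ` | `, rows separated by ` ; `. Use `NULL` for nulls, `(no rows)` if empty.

Oslo | 4 ; Oslo | 3 ; Hanoi | 2 ; Hanoi | 1 ; Hanoi | 2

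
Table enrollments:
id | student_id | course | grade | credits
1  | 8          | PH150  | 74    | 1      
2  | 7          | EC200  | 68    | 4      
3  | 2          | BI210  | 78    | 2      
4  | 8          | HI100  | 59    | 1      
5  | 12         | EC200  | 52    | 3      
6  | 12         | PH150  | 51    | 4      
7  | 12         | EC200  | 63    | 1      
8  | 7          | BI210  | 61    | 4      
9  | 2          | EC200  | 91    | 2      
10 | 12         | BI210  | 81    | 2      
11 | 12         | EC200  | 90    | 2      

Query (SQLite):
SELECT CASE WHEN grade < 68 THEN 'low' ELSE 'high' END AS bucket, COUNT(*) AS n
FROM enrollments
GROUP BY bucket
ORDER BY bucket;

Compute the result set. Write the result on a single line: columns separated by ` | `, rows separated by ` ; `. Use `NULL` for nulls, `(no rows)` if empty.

high | 6 ; low | 5

Bucket rows by grade < 68 → 'low' else 'high'; count each bucket.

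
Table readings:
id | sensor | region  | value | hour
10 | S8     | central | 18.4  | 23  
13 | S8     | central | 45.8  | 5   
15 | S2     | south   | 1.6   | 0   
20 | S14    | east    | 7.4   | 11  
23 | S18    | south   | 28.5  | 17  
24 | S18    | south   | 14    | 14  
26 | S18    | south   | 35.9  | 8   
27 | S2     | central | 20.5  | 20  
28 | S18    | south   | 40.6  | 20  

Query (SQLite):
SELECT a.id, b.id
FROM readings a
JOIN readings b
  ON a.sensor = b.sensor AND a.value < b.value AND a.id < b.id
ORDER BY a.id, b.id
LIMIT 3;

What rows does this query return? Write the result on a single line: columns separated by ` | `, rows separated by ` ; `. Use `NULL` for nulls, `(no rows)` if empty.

10 | 13 ; 15 | 27 ; 23 | 26

Pairs (a,b) with same sensor, a.value < b.value, a.id < b.id.
sensor groups: S14:{20} S18:{23,24,26,28} S2:{15,27} S8:{10,13}
Ordered by (a.id, b.id); first 3.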